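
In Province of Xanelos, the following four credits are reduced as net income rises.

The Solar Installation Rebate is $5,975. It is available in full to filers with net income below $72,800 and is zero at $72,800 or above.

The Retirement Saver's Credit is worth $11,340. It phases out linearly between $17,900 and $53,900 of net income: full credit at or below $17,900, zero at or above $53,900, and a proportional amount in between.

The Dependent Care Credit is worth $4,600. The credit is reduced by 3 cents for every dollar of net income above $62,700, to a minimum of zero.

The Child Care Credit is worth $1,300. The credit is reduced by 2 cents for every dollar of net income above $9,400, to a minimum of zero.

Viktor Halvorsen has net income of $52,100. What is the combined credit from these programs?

$11,588

Solar Installation Rebate: $52,100 is below the $72,800 cutoff, so the full $5,975 applies.
Retirement Saver's Credit: $52,100 is $34,200 into a $36,000 phase-out range, leaving 1,800/36,000 of the credit: $11,340 × 1,800/36,000 = $567.
Dependent Care Credit: $52,100 is at or below the $62,700 threshold, so the full $4,600 applies.
Child Care Credit: 2% of the $42,700 excess over $9,400 is $854; credit = $1,300 − $854 = $446.
Total: $5,975 + $567 + $4,600 + $446 = $11,588.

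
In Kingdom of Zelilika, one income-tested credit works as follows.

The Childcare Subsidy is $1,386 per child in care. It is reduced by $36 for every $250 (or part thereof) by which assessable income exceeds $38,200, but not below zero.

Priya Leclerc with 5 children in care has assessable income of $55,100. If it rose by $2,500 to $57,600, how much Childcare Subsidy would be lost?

$360

At $55,100 — base = 5 × $1,386 = $6,930. income exceeds $38,200 by $16,900, which is 68 full-or-partial $250 increments; reduction = 68 × $36 = $2,448, leaving $4,482.
At $57,600 — base = 5 × $1,386 = $6,930. income exceeds $38,200 by $19,400, which is 78 full-or-partial $250 increments; reduction = 78 × $36 = $2,808, leaving $4,122.
Lost: $4,482 − $4,122 = $360.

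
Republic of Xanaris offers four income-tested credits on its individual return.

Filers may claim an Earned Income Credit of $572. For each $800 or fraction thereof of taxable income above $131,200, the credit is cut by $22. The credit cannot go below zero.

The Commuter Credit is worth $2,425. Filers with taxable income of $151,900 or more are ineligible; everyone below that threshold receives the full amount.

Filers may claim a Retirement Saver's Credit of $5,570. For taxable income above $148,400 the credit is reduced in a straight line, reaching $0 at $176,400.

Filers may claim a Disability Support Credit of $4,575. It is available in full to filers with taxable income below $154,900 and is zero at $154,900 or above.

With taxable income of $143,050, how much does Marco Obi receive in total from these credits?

Earned Income Credit: income exceeds $131,200 by $11,850, which is 15 full-or-partial $800 increments; reduction = 15 × $22 = $330, leaving $242.
Commuter Credit: $143,050 is below the $151,900 cutoff, so the full $2,425 applies.
Retirement Saver's Credit: $143,050 is at or below the $148,400 threshold, so the full $5,570 applies.
Disability Support Credit: $143,050 is below the $154,900 cutoff, so the full $4,575 applies.
Total: $242 + $2,425 + $5,570 + $4,575 = $12,812.

$12,812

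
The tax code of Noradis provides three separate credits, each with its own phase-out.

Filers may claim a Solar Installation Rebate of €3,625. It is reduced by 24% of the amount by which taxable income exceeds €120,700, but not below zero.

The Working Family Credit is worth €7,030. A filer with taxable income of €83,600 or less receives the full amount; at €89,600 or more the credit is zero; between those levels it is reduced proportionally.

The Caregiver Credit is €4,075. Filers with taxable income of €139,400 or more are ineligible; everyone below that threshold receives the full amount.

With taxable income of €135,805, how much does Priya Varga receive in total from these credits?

Solar Installation Rebate: 24% of the €15,105 excess over €120,700 is €3,625.20 ≥ base, so the credit is €0.
Working Family Credit: €135,805 is at or above €89,600, so the credit is €0.
Caregiver Credit: €135,805 is below the €139,400 cutoff, so the full €4,075 applies.
Total: €0 + €0 + €4,075 = €4,075.

€4,075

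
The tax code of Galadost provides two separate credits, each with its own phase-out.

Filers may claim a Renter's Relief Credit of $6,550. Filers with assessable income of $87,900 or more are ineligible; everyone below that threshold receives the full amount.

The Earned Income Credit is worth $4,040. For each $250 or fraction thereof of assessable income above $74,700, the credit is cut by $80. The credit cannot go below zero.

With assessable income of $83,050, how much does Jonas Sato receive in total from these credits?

$7,870

Renter's Relief Credit: $83,050 is below the $87,900 cutoff, so the full $6,550 applies.
Earned Income Credit: income exceeds $74,700 by $8,350, which is 34 full-or-partial $250 increments; reduction = 34 × $80 = $2,720, leaving $1,320.
Total: $6,550 + $1,320 = $7,870.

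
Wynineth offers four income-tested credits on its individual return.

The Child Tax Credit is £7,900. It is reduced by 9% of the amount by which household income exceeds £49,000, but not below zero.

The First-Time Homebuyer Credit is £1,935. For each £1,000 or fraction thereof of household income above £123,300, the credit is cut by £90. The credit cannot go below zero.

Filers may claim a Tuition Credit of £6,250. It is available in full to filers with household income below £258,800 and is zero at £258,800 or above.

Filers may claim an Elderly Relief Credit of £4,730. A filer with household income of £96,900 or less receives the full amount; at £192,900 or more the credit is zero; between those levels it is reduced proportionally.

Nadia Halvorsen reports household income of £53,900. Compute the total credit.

£20,374

Child Tax Credit: 9% of the £4,900 excess over £49,000 is £441; credit = £7,900 − £441 = £7,459.
First-Time Homebuyer Credit: £53,900 is at or below the £123,300 threshold, so the full £1,935 applies.
Tuition Credit: £53,900 is below the £258,800 cutoff, so the full £6,250 applies.
Elderly Relief Credit: £53,900 is at or below the £96,900 threshold, so the full £4,730 applies.
Total: £7,459 + £1,935 + £6,250 + £4,730 = £20,374.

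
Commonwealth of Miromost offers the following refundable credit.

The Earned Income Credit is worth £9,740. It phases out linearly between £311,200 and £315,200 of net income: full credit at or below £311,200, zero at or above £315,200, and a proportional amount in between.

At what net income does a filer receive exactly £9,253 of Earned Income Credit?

£311,400

£9,253 is 9,253/9,740 of the full £9,740, so 487/9,740 of the £4,000 range has been used: income = £311,200 + £4,000 × 487/9,740 = £311,400.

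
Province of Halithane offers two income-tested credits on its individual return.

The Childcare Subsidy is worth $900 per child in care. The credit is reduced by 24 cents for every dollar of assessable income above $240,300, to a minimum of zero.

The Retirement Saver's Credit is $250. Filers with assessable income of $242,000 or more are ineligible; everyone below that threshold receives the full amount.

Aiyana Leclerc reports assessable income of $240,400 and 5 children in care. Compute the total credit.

$4,726

Childcare Subsidy: base = 5 × $900 = $4,500. 24% of the $100 excess over $240,300 is $24; credit = $4,500 − $24 = $4,476.
Retirement Saver's Credit: $240,400 is below the $242,000 cutoff, so the full $250 applies.
Total: $4,476 + $250 = $4,726.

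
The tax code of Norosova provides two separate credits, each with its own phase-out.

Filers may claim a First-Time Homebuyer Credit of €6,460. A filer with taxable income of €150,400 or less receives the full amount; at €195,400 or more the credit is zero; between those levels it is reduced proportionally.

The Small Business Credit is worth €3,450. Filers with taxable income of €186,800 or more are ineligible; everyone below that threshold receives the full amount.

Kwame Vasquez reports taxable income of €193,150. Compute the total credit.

First-Time Homebuyer Credit: €193,150 is €42,750 into a €45,000 phase-out range, leaving 2,250/45,000 of the credit: €6,460 × 2,250/45,000 = €323.
Small Business Credit: €193,150 meets or exceeds the €186,800 cutoff, so the credit is €0.
Total: €323 + €0 = €323.

€323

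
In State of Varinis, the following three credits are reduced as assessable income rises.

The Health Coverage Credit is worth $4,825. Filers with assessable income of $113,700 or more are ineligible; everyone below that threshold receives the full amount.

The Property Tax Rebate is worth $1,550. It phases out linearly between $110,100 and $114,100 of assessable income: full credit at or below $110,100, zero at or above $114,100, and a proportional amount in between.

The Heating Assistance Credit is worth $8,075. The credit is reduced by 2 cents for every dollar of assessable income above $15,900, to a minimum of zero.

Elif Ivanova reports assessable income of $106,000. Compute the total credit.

Health Coverage Credit: $106,000 is below the $113,700 cutoff, so the full $4,825 applies.
Property Tax Rebate: $106,000 is at or below the $110,100 threshold, so the full $1,550 applies.
Heating Assistance Credit: 2% of the $90,100 excess over $15,900 is $1,802; credit = $8,075 − $1,802 = $6,273.
Total: $4,825 + $1,550 + $6,273 = $12,648.

$12,648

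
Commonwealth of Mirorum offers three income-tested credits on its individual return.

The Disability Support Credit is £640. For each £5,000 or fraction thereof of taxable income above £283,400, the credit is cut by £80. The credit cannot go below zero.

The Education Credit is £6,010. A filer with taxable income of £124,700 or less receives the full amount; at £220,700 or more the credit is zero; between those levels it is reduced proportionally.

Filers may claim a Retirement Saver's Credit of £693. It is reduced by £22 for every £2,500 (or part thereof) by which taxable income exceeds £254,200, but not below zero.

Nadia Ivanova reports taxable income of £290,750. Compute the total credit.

Disability Support Credit: income exceeds £283,400 by £7,350, which is 2 full-or-partial £5,000 increments; reduction = 2 × £80 = £160, leaving £480.
Education Credit: £290,750 is at or above £220,700, so the credit is £0.
Retirement Saver's Credit: income exceeds £254,200 by £36,550, which is 15 full-or-partial £2,500 increments; reduction = 15 × £22 = £330, leaving £363.
Total: £480 + £0 + £363 = £843.

£843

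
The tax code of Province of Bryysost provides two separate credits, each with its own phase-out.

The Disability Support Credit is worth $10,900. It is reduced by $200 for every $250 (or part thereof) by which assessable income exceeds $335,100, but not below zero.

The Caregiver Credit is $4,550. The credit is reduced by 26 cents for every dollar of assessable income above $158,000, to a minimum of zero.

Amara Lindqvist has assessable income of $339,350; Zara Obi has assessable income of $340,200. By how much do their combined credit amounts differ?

Amara ($339,350): Disability Support Credit: income exceeds $335,100 by $4,250, which is 17 full-or-partial $250 increments; reduction = 17 × $200 = $3,400, leaving $7,500. Caregiver Credit: 26% of the $181,350 excess over $158,000 is $47,151 ≥ base, so the credit is $0. total $7,500 + $0 = $7,500
Zara ($340,200): Disability Support Credit: income exceeds $335,100 by $5,100, which is 21 full-or-partial $250 increments; reduction = 21 × $200 = $4,200, leaving $6,700. Caregiver Credit: 26% of the $182,200 excess over $158,000 is $47,372 ≥ base, so the credit is $0. total $6,700 + $0 = $6,700
Difference: |$7,500 − $6,700| = $800.

$800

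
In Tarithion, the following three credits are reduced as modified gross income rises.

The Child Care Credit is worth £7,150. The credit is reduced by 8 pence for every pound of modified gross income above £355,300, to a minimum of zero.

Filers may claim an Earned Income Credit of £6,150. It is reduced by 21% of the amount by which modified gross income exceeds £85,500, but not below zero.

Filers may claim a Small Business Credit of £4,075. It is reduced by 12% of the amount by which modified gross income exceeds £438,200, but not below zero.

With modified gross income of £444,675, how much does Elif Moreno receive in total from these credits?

£3,298

Child Care Credit: 8% of the £89,375 excess over £355,300 is £7,150 ≥ base, so the credit is £0.
Earned Income Credit: 21% of the £359,175 excess over £85,500 is £75,426.75 ≥ base, so the credit is £0.
Small Business Credit: 12% of the £6,475 excess over £438,200 is £777; credit = £4,075 − £777 = £3,298.
Total: £0 + £0 + £3,298 = £3,298.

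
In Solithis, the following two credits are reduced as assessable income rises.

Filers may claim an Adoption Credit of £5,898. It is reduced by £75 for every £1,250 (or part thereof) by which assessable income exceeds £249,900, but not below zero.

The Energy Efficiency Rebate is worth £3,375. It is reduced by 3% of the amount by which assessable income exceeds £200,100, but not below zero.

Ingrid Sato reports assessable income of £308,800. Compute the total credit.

Adoption Credit: income exceeds £249,900 by £58,900, which is 48 full-or-partial £1,250 increments; reduction = 48 × £75 = £3,600, leaving £2,298.
Energy Efficiency Rebate: 3% of the £108,700 excess over £200,100 is £3,261; credit = £3,375 − £3,261 = £114.
Total: £2,298 + £114 = £2,412.

£2,412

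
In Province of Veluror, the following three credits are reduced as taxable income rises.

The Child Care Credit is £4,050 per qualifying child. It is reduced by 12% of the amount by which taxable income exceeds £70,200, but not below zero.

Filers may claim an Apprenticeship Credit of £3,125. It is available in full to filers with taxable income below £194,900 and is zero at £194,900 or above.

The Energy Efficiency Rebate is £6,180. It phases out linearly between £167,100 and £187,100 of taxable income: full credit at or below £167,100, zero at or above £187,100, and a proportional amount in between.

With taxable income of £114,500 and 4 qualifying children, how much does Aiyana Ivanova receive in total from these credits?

Child Care Credit: base = 4 × £4,050 = £16,200. 12% of the £44,300 excess over £70,200 is £5,316; credit = £16,200 − £5,316 = £10,884.
Apprenticeship Credit: £114,500 is below the £194,900 cutoff, so the full £3,125 applies.
Energy Efficiency Rebate: £114,500 is at or below the £167,100 threshold, so the full £6,180 applies.
Total: £10,884 + £3,125 + £6,180 = £20,189.

£20,189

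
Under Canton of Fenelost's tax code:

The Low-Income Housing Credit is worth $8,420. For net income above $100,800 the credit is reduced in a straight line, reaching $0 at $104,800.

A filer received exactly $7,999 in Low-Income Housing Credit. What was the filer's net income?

$101,000

$7,999 is 7,999/8,420 of the full $8,420, so 421/8,420 of the $4,000 range has been used: income = $100,800 + $4,000 × 421/8,420 = $101,000.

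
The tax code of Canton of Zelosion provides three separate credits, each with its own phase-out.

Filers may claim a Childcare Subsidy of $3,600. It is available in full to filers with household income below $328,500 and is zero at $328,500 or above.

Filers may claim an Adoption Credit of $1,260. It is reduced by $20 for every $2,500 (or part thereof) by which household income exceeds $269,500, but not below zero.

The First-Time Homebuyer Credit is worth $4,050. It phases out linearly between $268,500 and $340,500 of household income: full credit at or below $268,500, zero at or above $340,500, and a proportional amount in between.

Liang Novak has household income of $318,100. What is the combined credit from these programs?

Childcare Subsidy: $318,100 is below the $328,500 cutoff, so the full $3,600 applies.
Adoption Credit: income exceeds $269,500 by $48,600, which is 20 full-or-partial $2,500 increments; reduction = 20 × $20 = $400, leaving $860.
First-Time Homebuyer Credit: $318,100 is $49,600 into a $72,000 phase-out range, leaving 22,400/72,000 of the credit: $4,050 × 22,400/72,000 = $1,260.
Total: $3,600 + $860 + $1,260 = $5,720.

$5,720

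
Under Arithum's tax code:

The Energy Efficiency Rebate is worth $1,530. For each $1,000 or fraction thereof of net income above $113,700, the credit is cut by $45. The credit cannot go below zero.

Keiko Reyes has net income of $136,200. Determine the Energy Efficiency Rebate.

Energy Efficiency Rebate: income exceeds $113,700 by $22,500, which is 23 full-or-partial $1,000 increments; reduction = 23 × $45 = $1,035, leaving $495.

$495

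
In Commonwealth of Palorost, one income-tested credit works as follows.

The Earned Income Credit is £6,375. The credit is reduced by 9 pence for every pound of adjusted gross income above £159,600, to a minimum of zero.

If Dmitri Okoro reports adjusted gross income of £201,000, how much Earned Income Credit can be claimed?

Earned Income Credit: 9% of the £41,400 excess over £159,600 is £3,726; credit = £6,375 − £3,726 = £2,649.

£2,649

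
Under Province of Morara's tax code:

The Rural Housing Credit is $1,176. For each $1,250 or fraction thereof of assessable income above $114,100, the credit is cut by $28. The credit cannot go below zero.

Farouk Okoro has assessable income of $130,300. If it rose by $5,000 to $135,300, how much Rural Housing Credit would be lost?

$112

At $130,300 — income exceeds $114,100 by $16,200, which is 13 full-or-partial $1,250 increments; reduction = 13 × $28 = $364, leaving $812.
At $135,300 — income exceeds $114,100 by $21,200, which is 17 full-or-partial $1,250 increments; reduction = 17 × $28 = $476, leaving $700.
Lost: $812 − $700 = $112.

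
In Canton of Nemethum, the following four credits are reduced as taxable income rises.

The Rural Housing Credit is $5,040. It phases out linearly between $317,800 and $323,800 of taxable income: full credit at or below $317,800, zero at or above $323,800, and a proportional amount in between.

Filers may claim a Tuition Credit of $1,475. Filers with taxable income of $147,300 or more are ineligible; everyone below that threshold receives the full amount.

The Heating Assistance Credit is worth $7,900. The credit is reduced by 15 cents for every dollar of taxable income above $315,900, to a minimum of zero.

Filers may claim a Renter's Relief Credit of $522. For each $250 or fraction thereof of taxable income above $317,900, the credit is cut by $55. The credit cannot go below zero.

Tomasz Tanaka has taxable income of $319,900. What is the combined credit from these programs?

Rural Housing Credit: $319,900 is $2,100 into a $6,000 phase-out range, leaving 3,900/6,000 of the credit: $5,040 × 3,900/6,000 = $3,276.
Tuition Credit: $319,900 meets or exceeds the $147,300 cutoff, so the credit is $0.
Heating Assistance Credit: 15% of the $4,000 excess over $315,900 is $600; credit = $7,900 − $600 = $7,300.
Renter's Relief Credit: income exceeds $317,900 by $2,000, which is 8 full-or-partial $250 increments; reduction = 8 × $55 = $440, leaving $82.
Total: $3,276 + $0 + $7,300 + $82 = $10,658.

$10,658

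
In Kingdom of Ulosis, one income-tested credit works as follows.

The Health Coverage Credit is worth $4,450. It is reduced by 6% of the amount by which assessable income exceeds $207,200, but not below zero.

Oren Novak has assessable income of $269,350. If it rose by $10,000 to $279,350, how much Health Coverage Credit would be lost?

At $269,350 — 6% of the $62,150 excess over $207,200 is $3,729; credit = $4,450 − $3,729 = $721.
At $279,350 — 6% of the $72,150 excess over $207,200 is $4,329; credit = $4,450 − $4,329 = $121.
Lost: $721 − $121 = $600.

$600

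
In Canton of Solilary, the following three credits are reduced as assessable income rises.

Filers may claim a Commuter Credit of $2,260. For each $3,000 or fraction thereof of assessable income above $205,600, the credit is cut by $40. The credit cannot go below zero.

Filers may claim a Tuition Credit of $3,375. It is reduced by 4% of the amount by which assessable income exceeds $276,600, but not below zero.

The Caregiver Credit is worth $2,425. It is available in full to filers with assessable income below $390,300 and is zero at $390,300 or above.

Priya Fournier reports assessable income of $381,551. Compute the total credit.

$2,425

Commuter Credit: income exceeds $205,600 by $175,951 → 59 increments × $40 = $2,360 ≥ base, so the credit is $0.
Tuition Credit: 4% of the $104,951 excess over $276,600 is $4,198.04 ≥ base, so the credit is $0.
Caregiver Credit: $381,551 is below the $390,300 cutoff, so the full $2,425 applies.
Total: $0 + $0 + $2,425 = $2,425.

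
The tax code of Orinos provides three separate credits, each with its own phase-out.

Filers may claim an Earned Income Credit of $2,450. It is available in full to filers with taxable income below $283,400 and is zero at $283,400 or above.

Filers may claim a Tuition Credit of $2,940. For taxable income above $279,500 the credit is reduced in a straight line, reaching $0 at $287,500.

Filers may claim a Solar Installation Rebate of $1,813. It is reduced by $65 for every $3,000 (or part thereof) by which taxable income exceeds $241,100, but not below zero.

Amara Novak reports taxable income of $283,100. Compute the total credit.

Earned Income Credit: $283,100 is below the $283,400 cutoff, so the full $2,450 applies.
Tuition Credit: $283,100 is $3,600 into a $8,000 phase-out range, leaving 4,400/8,000 of the credit: $2,940 × 4,400/8,000 = $1,617.
Solar Installation Rebate: income exceeds $241,100 by $42,000, which is 14 full-or-partial $3,000 increments; reduction = 14 × $65 = $910, leaving $903.
Total: $2,450 + $1,617 + $903 = $4,970.

$4,970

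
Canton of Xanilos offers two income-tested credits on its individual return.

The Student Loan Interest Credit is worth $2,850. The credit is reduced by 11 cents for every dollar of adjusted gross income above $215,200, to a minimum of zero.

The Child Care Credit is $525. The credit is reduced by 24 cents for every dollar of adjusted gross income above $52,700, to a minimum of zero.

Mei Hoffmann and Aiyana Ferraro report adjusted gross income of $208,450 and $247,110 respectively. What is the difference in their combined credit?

$2,850

Mei ($208,450): Student Loan Interest Credit: $208,450 is at or below the $215,200 threshold, so the full $2,850 applies. Child Care Credit: 24% of the $155,750 excess over $52,700 is $37,380 ≥ base, so the credit is $0. total $2,850 + $0 = $2,850
Aiyana ($247,110): Student Loan Interest Credit: 11% of the $31,910 excess over $215,200 is $3,510.10 ≥ base, so the credit is $0. Child Care Credit: 24% of the $194,410 excess over $52,700 is $46,658.40 ≥ base, so the credit is $0. total $0 + $0 = $0
Difference: |$2,850 − $0| = $2,850.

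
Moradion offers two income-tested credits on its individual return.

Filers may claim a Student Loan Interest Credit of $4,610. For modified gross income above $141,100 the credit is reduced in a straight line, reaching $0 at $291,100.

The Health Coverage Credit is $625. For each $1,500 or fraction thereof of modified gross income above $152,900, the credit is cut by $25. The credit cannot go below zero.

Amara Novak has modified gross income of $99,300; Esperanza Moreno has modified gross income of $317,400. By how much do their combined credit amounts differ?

$5,235

Amara ($99,300): Student Loan Interest Credit: $99,300 is at or below the $141,100 threshold, so the full $4,610 applies. Health Coverage Credit: $99,300 is at or below the $152,900 threshold, so the full $625 applies. total $4,610 + $625 = $5,235
Esperanza ($317,400): Student Loan Interest Credit: $317,400 is at or above $291,100, so the credit is $0. Health Coverage Credit: income exceeds $152,900 by $164,500 → 110 increments × $25 = $2,750 ≥ base, so the credit is $0. total $0 + $0 = $0
Difference: |$5,235 − $0| = $5,235.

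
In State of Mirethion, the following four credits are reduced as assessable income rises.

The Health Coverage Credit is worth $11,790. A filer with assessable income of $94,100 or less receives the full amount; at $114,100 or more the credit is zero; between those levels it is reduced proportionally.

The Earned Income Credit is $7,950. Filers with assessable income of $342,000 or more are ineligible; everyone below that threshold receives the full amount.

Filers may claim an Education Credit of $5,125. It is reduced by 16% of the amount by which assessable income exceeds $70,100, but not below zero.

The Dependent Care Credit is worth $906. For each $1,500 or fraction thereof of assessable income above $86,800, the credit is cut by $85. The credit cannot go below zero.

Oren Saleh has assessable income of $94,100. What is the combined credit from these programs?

Health Coverage Credit: $94,100 is at or below the $94,100 threshold, so the full $11,790 applies.
Earned Income Credit: $94,100 is below the $342,000 cutoff, so the full $7,950 applies.
Education Credit: 16% of the $24,000 excess over $70,100 is $3,840; credit = $5,125 − $3,840 = $1,285.
Dependent Care Credit: income exceeds $86,800 by $7,300, which is 5 full-or-partial $1,500 increments; reduction = 5 × $85 = $425, leaving $481.
Total: $11,790 + $7,950 + $1,285 + $481 = $21,506.

$21,506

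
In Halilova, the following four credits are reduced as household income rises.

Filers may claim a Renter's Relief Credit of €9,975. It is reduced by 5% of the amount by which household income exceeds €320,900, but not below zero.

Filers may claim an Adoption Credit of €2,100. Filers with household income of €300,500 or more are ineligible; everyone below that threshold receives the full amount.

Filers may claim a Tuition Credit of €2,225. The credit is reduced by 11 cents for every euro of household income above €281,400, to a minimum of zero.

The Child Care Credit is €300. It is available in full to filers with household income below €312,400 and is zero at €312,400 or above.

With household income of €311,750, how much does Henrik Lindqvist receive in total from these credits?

€10,275

Renter's Relief Credit: €311,750 is at or below the €320,900 threshold, so the full €9,975 applies.
Adoption Credit: €311,750 meets or exceeds the €300,500 cutoff, so the credit is €0.
Tuition Credit: 11% of the €30,350 excess over €281,400 is €3,338.50 ≥ base, so the credit is €0.
Child Care Credit: €311,750 is below the €312,400 cutoff, so the full €300 applies.
Total: €9,975 + €0 + €0 + €300 = €10,275.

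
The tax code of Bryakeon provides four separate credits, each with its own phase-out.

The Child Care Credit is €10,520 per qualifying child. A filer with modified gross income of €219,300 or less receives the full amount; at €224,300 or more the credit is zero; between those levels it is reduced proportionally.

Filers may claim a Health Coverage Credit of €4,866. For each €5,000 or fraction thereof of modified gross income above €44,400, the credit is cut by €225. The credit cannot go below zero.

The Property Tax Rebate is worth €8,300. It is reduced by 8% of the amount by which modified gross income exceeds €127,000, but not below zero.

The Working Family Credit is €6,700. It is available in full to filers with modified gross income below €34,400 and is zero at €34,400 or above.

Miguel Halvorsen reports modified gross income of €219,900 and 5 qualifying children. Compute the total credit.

Child Care Credit: base = 5 × €10,520 = €52,600. €219,900 is €600 into a €5,000 phase-out range, leaving 4,400/5,000 of the credit: €52,600 × 4,400/5,000 = €46,288.
Health Coverage Credit: income exceeds €44,400 by €175,500 → 36 increments × €225 = €8,100 ≥ base, so the credit is €0.
Property Tax Rebate: 8% of the €92,900 excess over €127,000 is €7,432; credit = €8,300 − €7,432 = €868.
Working Family Credit: €219,900 meets or exceeds the €34,400 cutoff, so the credit is €0.
Total: €46,288 + €0 + €868 + €0 = €47,156.

€47,156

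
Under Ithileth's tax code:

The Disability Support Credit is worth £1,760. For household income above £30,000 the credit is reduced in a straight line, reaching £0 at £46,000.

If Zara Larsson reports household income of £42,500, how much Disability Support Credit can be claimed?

£385

Disability Support Credit: £42,500 is £12,500 into a £16,000 phase-out range, leaving 3,500/16,000 of the credit: £1,760 × 3,500/16,000 = £385.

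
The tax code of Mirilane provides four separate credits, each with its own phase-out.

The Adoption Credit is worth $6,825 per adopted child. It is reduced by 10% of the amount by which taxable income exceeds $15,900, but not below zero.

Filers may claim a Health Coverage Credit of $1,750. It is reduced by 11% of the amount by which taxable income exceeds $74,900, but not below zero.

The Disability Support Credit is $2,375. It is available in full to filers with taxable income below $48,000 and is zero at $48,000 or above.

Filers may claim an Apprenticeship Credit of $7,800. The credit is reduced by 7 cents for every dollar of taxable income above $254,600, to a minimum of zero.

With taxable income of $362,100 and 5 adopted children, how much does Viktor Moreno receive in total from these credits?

Adoption Credit: base = 5 × $6,825 = $34,125. 10% of the $346,200 excess over $15,900 is $34,620 ≥ base, so the credit is $0.
Health Coverage Credit: 11% of the $287,200 excess over $74,900 is $31,592 ≥ base, so the credit is $0.
Disability Support Credit: $362,100 meets or exceeds the $48,000 cutoff, so the credit is $0.
Apprenticeship Credit: 7% of the $107,500 excess over $254,600 is $7,525; credit = $7,800 − $7,525 = $275.
Total: $0 + $0 + $0 + $275 = $275.

$275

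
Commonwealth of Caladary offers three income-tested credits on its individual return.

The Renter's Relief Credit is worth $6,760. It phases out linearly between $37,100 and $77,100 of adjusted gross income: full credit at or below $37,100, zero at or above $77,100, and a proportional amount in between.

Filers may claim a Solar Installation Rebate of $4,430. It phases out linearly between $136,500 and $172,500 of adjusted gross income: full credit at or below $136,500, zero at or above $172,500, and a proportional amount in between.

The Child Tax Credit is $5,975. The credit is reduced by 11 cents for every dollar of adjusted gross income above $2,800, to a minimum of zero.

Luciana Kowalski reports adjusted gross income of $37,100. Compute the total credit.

$13,392

Renter's Relief Credit: $37,100 is at or below the $37,100 threshold, so the full $6,760 applies.
Solar Installation Rebate: $37,100 is at or below the $136,500 threshold, so the full $4,430 applies.
Child Tax Credit: 11% of the $34,300 excess over $2,800 is $3,773; credit = $5,975 − $3,773 = $2,202.
Total: $6,760 + $4,430 + $2,202 = $13,392.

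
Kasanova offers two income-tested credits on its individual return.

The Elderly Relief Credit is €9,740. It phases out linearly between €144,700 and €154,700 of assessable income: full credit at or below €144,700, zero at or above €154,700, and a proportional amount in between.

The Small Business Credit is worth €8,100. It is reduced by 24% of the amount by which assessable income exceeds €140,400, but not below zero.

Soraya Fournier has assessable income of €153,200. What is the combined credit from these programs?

€6,489

Elderly Relief Credit: €153,200 is €8,500 into a €10,000 phase-out range, leaving 1,500/10,000 of the credit: €9,740 × 1,500/10,000 = €1,461.
Small Business Credit: 24% of the €12,800 excess over €140,400 is €3,072; credit = €8,100 − €3,072 = €5,028.
Total: €1,461 + €5,028 = €6,489.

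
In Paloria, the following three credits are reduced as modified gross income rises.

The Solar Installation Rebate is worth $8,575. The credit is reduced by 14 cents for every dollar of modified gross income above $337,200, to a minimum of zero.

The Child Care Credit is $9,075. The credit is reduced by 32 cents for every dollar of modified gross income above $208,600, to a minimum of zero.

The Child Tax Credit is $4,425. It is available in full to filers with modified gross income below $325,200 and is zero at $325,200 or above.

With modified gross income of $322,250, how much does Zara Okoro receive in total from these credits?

$13,000

Solar Installation Rebate: $322,250 is at or below the $337,200 threshold, so the full $8,575 applies.
Child Care Credit: 32% of the $113,650 excess over $208,600 is $36,368 ≥ base, so the credit is $0.
Child Tax Credit: $322,250 is below the $325,200 cutoff, so the full $4,425 applies.
Total: $8,575 + $0 + $4,425 = $13,000.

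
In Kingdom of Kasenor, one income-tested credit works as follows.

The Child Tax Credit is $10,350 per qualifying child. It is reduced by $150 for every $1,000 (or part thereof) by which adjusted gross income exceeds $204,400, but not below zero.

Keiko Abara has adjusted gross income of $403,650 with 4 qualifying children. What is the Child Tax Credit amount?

Child Tax Credit: base = 4 × $10,350 = $41,400. income exceeds $204,400 by $199,250, which is 200 full-or-partial $1,000 increments; reduction = 200 × $150 = $30,000, leaving $11,400.

$11,400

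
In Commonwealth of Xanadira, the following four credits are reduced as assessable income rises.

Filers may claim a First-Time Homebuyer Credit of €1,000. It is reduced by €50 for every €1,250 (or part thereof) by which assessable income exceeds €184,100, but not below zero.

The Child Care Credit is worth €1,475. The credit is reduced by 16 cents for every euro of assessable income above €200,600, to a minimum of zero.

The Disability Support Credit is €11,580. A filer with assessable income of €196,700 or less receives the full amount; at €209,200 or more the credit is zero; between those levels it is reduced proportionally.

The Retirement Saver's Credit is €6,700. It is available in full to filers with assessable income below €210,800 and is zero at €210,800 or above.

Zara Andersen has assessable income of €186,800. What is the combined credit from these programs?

€20,605

First-Time Homebuyer Credit: income exceeds €184,100 by €2,700, which is 3 full-or-partial €1,250 increments; reduction = 3 × €50 = €150, leaving €850.
Child Care Credit: €186,800 is at or below the €200,600 threshold, so the full €1,475 applies.
Disability Support Credit: €186,800 is at or below the €196,700 threshold, so the full €11,580 applies.
Retirement Saver's Credit: €186,800 is below the €210,800 cutoff, so the full €6,700 applies.
Total: €850 + €1,475 + €11,580 + €6,700 = €20,605.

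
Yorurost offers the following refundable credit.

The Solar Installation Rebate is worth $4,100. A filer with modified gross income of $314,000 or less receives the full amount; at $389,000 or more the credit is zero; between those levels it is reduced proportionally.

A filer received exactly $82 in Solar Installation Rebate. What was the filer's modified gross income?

$387,500

$82 is 82/4,100 of the full $4,100, so 4,018/4,100 of the $75,000 range has been used: income = $314,000 + $75,000 × 4,018/4,100 = $387,500.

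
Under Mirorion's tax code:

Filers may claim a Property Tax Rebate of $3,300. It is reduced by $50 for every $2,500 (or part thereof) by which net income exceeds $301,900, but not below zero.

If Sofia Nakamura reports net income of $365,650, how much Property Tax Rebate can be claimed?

$2,000

Property Tax Rebate: income exceeds $301,900 by $63,750, which is 26 full-or-partial $2,500 increments; reduction = 26 × $50 = $1,300, leaving $2,000.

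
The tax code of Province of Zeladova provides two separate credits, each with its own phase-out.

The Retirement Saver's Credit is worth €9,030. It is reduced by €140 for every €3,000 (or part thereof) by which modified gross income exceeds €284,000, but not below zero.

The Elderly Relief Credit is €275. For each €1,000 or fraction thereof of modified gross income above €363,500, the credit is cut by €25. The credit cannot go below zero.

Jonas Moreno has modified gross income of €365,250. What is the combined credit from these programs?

€5,335

Retirement Saver's Credit: income exceeds €284,000 by €81,250, which is 28 full-or-partial €3,000 increments; reduction = 28 × €140 = €3,920, leaving €5,110.
Elderly Relief Credit: income exceeds €363,500 by €1,750, which is 2 full-or-partial €1,000 increments; reduction = 2 × €25 = €50, leaving €225.
Total: €5,110 + €225 = €5,335.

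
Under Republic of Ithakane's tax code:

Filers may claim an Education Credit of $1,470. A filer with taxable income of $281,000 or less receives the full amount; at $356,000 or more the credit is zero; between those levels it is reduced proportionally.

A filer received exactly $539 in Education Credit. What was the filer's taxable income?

$328,500

$539 is 539/1,470 of the full $1,470, so 931/1,470 of the $75,000 range has been used: income = $281,000 + $75,000 × 931/1,470 = $328,500.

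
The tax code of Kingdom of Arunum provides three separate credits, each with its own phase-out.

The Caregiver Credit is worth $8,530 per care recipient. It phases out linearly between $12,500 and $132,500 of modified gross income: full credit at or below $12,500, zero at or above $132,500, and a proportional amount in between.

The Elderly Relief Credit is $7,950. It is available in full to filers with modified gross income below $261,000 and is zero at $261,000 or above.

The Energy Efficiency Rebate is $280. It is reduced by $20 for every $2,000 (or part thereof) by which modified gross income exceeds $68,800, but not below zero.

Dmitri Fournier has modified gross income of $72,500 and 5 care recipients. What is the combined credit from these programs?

Caregiver Credit: base = 5 × $8,530 = $42,650. $72,500 is $60,000 into a $120,000 phase-out range, leaving 60,000/120,000 of the credit: $42,650 × 60,000/120,000 = $21,325.
Elderly Relief Credit: $72,500 is below the $261,000 cutoff, so the full $7,950 applies.
Energy Efficiency Rebate: income exceeds $68,800 by $3,700, which is 2 full-or-partial $2,000 increments; reduction = 2 × $20 = $40, leaving $240.
Total: $21,325 + $7,950 + $240 = $29,515.

$29,515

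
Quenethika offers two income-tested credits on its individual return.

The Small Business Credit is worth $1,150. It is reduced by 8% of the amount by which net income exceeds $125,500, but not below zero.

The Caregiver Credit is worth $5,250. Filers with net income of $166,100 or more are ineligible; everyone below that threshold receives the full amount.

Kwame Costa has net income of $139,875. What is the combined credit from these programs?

$5,250

Small Business Credit: 8% of the $14,375 excess over $125,500 is $1,150 ≥ base, so the credit is $0.
Caregiver Credit: $139,875 is below the $166,100 cutoff, so the full $5,250 applies.
Total: $0 + $5,250 = $5,250.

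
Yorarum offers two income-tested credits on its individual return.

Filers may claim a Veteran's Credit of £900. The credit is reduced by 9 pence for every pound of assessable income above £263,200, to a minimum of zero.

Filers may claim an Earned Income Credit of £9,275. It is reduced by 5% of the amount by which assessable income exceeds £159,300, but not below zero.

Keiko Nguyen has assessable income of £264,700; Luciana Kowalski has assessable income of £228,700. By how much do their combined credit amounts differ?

Keiko (£264,700): Veteran's Credit: 9% of the £1,500 excess over £263,200 is £135; credit = £900 − £135 = £765. Earned Income Credit: 5% of the £105,400 excess over £159,300 is £5,270; credit = £9,275 − £5,270 = £4,005. total £765 + £4,005 = £4,770
Luciana (£228,700): Veteran's Credit: £228,700 is at or below the £263,200 threshold, so the full £900 applies. Earned Income Credit: 5% of the £69,400 excess over £159,300 is £3,470; credit = £9,275 − £3,470 = £5,805. total £900 + £5,805 = £6,705
Difference: |£4,770 − £6,705| = £1,935.

£1,935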